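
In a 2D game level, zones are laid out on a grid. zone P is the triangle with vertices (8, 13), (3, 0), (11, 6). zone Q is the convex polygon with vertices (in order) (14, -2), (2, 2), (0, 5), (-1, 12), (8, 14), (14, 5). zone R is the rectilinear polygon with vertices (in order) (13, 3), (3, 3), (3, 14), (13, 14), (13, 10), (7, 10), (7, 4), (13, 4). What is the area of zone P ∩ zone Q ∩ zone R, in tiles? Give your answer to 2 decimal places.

The intersection is the polygon with vertices (9.286,10), (7,10), (7,4), (8.333,4), (7,3), (4.154,3), (8,13).
By the shoelace formula its area is 14.83.

14.83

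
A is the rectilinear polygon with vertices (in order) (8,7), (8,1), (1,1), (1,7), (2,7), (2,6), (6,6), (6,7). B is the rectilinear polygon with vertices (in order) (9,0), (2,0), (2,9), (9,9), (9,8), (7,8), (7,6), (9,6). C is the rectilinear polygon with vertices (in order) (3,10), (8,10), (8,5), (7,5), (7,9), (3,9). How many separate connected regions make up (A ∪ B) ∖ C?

(A ∪ B) ∖ C splits into 2 disjoint pieces (area 62, area 1).

2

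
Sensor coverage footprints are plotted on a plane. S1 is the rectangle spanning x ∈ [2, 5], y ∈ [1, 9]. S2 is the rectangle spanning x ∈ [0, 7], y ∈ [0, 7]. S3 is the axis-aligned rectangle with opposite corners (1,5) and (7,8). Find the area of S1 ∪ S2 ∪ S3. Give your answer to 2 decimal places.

58.00

By inclusion–exclusion:
Individual areas: |S1| = 24, |S2| = 49, |S3| = 18.
|S1∩S2|: x∈[2,5], y∈[1,7] → 3·6 = 18.
|S1∩S3|: x∈[2,5], y∈[5,8] → 3·3 = 9.
|S2∩S3|: x∈[1,7], y∈[5,7] → 6·2 = 12.
|S1∩S2∩S3| = 6.
|S1 ∪ S2 ∪ S3| = 91 − 39 + 6 = 58.00.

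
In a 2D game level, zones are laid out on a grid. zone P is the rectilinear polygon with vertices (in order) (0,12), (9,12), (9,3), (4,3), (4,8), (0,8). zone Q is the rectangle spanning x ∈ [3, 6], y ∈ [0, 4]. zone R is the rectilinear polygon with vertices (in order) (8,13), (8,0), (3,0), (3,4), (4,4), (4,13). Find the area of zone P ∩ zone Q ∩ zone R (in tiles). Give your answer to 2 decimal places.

2.00

The intersection is the polygon with vertices (4,4), (6,4), (6,3), (4,3).
By the shoelace formula its area is 2.00.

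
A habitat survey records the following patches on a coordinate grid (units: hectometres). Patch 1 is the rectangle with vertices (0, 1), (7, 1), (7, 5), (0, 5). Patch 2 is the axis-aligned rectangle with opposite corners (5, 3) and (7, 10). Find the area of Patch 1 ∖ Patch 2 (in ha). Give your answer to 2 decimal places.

24.00

|Patch 1∩Patch 2|: x∈[5,7], y∈[3,5] → 2·2 = 4.
|Patch 1| = 28.
|Patch 1 ∖ Patch 2| = |Patch 1| − |Patch 1∩Patch 2| = 28 − 4 = 24.00.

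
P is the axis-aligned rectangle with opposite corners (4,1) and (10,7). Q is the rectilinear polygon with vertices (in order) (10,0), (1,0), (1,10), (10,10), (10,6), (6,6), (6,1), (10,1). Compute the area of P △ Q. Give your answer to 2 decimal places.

|P| = 36, |Q| = 70, |P∩Q| = 16.
|P △ Q| = |P| + |Q| − 2·|P∩Q| = 36 + 70 − 32 = 74.00.

74.00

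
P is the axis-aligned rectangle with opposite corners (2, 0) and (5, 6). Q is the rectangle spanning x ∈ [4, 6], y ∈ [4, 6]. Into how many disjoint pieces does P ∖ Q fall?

1

P ∖ Q is a single connected region.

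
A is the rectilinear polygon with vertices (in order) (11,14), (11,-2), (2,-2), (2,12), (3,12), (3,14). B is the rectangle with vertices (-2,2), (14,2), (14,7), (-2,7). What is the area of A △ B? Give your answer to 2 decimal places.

132.00

|A| = 142, |B| = 80, |A∩B| = 45.
|A △ B| = |A| + |B| − 2·|A∩B| = 142 + 80 − 90 = 132.00.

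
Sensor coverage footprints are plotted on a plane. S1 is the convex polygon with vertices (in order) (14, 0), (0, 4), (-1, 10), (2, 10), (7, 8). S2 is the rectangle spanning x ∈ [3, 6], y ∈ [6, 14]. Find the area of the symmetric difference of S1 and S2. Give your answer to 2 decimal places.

|S1| = 68, |S2| = 24, |S1∩S2| = 9.
|S1 △ S2| = |S1| + |S2| − 2·|S1∩S2| = 68 + 24 − 18 = 74.00.

74.00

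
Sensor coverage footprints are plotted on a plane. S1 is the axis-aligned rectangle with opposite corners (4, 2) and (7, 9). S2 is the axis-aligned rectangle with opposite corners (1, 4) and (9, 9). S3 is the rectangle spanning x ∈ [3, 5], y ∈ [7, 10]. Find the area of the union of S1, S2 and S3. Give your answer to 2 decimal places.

48.00

By inclusion–exclusion:
Individual areas: |S1| = 21, |S2| = 40, |S3| = 6.
|S1∩S2|: x∈[4,7], y∈[4,9] → 3·5 = 15.
|S1∩S3|: x∈[4,5], y∈[7,9] → 1·2 = 2.
|S2∩S3|: x∈[3,5], y∈[7,9] → 2·2 = 4.
|S1∩S2∩S3| = 2.
|S1 ∪ S2 ∪ S3| = 67 − 21 + 2 = 48.00.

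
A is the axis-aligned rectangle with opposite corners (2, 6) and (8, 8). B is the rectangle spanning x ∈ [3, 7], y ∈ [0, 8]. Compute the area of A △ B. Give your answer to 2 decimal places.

|A∩B|: x∈[3,7], y∈[6,8] → 4·2 = 8.
|A △ B| = |A| + |B| − 2·|A∩B| = 12 + 32 − 16 = 28.00.

28.00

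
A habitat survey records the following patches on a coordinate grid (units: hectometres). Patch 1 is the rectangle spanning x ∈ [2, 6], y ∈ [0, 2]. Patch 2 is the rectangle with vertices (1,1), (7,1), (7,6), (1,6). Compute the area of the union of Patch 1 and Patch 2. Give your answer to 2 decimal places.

34.00

By inclusion–exclusion:
Individual areas: |Patch 1| = 8, |Patch 2| = 30.
|Patch 1∩Patch 2|: x∈[2,6], y∈[1,2] → 4·1 = 4.
|Patch 1 ∪ Patch 2| = 38 − 4 = 34.00.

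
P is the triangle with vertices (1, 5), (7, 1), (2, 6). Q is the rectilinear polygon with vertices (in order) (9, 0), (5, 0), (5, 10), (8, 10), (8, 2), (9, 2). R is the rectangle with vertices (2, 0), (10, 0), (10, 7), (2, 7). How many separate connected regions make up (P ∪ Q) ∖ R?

(P ∪ Q) ∖ R splits into 2 disjoint pieces (area 0.8333, area 9).

2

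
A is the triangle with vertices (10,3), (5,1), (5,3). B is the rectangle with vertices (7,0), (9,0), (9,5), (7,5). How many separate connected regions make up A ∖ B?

2

A ∖ B splits into 2 disjoint pieces (area 0.2, area 3.2).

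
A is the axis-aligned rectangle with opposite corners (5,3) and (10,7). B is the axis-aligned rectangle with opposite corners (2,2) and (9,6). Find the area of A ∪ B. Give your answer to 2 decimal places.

36.00

By inclusion–exclusion:
Individual areas: |A| = 20, |B| = 28.
|A∩B|: x∈[5,9], y∈[3,6] → 4·3 = 12.
|A ∪ B| = 48 − 12 = 36.00.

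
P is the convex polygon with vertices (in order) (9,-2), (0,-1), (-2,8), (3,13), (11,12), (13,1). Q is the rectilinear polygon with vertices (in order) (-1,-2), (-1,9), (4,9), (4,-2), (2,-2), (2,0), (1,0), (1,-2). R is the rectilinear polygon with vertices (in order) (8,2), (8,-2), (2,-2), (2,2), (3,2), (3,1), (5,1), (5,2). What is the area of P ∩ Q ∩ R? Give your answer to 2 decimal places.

5.67

The intersection is the polygon with vertices (2,0), (2,2), (3,2), (3,1), (4,1), (4,-1.444), (2,-1.222).
By the shoelace formula its area is 5.67.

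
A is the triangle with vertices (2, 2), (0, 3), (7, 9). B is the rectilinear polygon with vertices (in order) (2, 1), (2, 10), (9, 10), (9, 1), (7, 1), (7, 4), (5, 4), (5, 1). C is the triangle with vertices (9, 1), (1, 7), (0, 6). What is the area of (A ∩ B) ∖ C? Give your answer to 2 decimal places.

5.44

|A ∩ B| = 6.7857.
|(A ∩ B) ∩ C| = 1.3438.
|(A ∩ B) ∖ C| = 6.7857 − 1.3438 = 5.44.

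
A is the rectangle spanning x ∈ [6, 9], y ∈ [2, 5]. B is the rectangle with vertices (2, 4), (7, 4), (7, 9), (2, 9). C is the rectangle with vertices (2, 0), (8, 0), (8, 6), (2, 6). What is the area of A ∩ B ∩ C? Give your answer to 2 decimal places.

1.00

The intersection is the polygon with vertices (7,5), (7,4), (6,4), (6,5).
By the shoelace formula its area is 1.00.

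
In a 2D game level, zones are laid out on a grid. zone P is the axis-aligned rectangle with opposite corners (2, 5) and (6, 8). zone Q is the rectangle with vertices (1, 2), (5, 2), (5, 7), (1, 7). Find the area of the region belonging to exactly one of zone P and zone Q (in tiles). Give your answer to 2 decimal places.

20.00

|zone P∩zone Q|: x∈[2,5], y∈[5,7] → 3·2 = 6.
|zone P △ zone Q| = |zone P| + |zone Q| − 2·|zone P∩zone Q| = 12 + 20 − 12 = 20.00.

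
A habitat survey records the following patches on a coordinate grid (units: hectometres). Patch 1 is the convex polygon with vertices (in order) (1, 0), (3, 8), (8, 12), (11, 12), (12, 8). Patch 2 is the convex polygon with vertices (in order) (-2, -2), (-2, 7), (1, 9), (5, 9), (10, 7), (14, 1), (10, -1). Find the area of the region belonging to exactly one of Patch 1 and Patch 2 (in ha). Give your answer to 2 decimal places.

122.07

|Patch 1| = 60, |Patch 2| = 134, |Patch 1∩Patch 2| = 35.9668.
|Patch 1 △ Patch 2| = |Patch 1| + |Patch 2| − 2·|Patch 1∩Patch 2| = 60 + 134 − 71.9337 = 122.07.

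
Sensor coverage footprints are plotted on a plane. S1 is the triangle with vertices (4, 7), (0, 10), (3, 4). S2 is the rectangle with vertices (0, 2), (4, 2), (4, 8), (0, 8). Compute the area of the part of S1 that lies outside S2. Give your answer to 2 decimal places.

1.67

|S1| = 7.5, |S1∩S2| = 5.8333.
|S1 ∖ S2| = |S1| − |S1∩S2| = 7.5 − 5.8333 = 1.67.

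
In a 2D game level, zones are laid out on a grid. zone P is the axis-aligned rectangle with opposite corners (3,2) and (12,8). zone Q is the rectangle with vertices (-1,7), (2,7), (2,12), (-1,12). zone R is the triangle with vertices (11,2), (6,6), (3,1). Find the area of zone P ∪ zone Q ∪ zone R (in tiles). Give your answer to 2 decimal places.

72.70

By inclusion–exclusion:
Individual areas: |zone P| = 54, |zone Q| = 15, |zone R| = 18.5.
|zone P∩zone Q| = 0 (no overlap).
|zone P∩zone R| = 14.8.
|zone Q∩zone R| = 0.
|zone P∩zone Q∩zone R| = 0.
|zone P ∪ zone Q ∪ zone R| = 87.5 − 14.8 + 0 = 72.70.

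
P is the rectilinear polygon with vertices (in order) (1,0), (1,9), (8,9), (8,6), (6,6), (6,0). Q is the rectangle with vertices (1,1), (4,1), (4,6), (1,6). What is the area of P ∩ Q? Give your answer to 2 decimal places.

15.00

The intersection is the polygon with vertices (1,6), (4,6), (4,1), (1,1).
By the shoelace formula its area is 15.00.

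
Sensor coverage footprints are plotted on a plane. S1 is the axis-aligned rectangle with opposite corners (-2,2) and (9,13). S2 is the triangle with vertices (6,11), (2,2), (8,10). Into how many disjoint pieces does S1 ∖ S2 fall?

1

S1 ∖ S2 is a single connected region.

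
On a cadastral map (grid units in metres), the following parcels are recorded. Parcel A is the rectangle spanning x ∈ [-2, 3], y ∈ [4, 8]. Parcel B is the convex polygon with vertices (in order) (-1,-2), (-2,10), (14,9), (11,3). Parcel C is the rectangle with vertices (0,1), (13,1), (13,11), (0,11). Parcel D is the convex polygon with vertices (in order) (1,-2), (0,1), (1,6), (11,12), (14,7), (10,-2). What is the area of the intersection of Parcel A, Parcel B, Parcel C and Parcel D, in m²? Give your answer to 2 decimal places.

5.60

The intersection is the polygon with vertices (0.6,4), (1,6), (3,7.2), (3,4).
By the shoelace formula its area is 5.60.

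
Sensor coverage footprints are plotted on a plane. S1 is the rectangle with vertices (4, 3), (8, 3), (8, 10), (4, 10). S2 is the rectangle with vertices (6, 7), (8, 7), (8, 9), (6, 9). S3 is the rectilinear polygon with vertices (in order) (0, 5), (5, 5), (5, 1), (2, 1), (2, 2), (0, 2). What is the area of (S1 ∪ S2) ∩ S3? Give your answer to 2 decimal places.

2.00

The region (S1 ∪ S2) ∩ S3 is the polygon with vertices (4,3), (4,5), (5,5), (5,3).
By the shoelace formula its area is 2.00.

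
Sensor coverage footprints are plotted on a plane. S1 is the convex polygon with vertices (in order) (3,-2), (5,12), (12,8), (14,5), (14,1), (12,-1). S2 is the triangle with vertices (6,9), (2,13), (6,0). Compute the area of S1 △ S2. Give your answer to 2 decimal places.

101.78

|S1| = 106.5, |S2| = 18, |S1∩S2| = 11.3598.
|S1 △ S2| = |S1| + |S2| − 2·|S1∩S2| = 106.5 + 18 − 22.7195 = 101.78.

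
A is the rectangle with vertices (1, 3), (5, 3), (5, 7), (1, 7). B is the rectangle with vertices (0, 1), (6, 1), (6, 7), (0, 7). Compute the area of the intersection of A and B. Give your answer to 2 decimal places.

16.00

|A∩B|: x∈[1,5], y∈[3,7] → 4·4 = 16.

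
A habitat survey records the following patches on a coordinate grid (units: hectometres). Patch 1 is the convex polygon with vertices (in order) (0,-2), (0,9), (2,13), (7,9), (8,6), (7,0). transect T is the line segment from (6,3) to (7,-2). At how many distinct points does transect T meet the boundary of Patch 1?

The segment meets the boundary at (6.622,-0.108).

1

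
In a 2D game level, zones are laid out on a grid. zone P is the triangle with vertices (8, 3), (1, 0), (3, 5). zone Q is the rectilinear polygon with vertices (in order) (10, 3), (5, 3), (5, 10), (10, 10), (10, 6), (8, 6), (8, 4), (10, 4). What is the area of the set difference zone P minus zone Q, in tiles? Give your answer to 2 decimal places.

|zone P| = 14.5, |zone P∩zone Q| = 1.8.
|zone P ∖ zone Q| = |zone P| − |zone P∩zone Q| = 14.5 − 1.8 = 12.70.

12.70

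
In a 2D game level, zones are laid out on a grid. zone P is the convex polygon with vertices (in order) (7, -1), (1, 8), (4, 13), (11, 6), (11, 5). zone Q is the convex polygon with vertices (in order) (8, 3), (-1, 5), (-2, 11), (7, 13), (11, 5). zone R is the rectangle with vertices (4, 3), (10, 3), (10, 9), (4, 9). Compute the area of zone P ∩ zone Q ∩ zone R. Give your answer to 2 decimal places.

The intersection is the polygon with vertices (10,7), (10,4.333), (8,3), (4,3.889), (4,9), (8,9).
By the shoelace formula its area is 30.89.

30.89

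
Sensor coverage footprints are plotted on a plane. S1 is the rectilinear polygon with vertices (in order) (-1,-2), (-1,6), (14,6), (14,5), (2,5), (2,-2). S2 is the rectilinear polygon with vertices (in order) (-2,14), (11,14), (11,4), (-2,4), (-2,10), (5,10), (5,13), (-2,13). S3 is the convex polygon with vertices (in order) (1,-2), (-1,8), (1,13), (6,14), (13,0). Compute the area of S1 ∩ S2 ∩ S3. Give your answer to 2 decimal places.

The intersection is the polygon with vertices (10,6), (10.5,5), (2,5), (2,4), (-0.2,4), (-0.6,6).
By the shoelace formula its area is 13.05.

13.05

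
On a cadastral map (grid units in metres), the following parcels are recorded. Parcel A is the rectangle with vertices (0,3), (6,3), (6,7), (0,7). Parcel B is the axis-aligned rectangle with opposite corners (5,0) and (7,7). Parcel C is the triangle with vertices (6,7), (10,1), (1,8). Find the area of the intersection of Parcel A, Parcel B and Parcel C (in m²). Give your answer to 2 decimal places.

2.50

The intersection is the polygon with vertices (5,7), (6,7), (6,4.111), (5,4.889).
By the shoelace formula its area is 2.50.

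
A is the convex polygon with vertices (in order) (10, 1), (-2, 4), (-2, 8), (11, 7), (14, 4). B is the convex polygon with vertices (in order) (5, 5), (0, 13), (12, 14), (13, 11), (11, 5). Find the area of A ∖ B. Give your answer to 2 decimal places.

|A| = 74, |A∩B| = 15.8737.
|A ∖ B| = |A| − |A∩B| = 74 − 15.8737 = 58.13.

58.13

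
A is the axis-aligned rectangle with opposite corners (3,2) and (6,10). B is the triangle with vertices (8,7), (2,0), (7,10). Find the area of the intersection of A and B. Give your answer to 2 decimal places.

5.95

The intersection is the polygon with vertices (6,4.667), (3.714,2), (3,2), (6,8).
By the shoelace formula its area is 5.95.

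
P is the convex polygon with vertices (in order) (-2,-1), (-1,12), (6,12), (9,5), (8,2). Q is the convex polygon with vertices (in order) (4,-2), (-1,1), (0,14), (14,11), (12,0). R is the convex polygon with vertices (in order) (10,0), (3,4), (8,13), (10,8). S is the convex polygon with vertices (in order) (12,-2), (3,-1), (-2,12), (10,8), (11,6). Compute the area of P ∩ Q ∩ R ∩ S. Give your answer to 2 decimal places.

The intersection is the polygon with vertices (8,2), (7.016,1.705), (3,4), (5.969,9.344), (7.333,8.889), (9,5).
By the shoelace formula its area is 27.04.

27.04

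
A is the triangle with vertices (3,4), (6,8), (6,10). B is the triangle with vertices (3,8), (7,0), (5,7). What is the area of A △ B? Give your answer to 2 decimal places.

|A| = 3, |B| = 6, |A∩B| = 0.7448.
|A △ B| = |A| + |B| − 2·|A∩B| = 3 + 6 − 1.4897 = 7.51.

7.51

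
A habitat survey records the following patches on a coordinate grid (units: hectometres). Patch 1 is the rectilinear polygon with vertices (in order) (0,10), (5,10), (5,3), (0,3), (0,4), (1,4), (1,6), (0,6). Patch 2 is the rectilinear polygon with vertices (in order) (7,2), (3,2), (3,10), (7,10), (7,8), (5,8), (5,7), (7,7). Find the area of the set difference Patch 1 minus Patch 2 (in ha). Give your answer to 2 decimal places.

19.00

|Patch 1| = 33, |Patch 1∩Patch 2| = 14.
|Patch 1 ∖ Patch 2| = |Patch 1| − |Patch 1∩Patch 2| = 33 − 14 = 19.00.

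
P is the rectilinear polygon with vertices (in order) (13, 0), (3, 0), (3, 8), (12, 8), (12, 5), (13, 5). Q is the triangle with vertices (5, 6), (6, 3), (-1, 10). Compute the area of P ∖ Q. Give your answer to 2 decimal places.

72.67

|P| = 77, |P∩Q| = 4.3333.
|P ∖ Q| = |P| − |P∩Q| = 77 − 4.3333 = 72.67.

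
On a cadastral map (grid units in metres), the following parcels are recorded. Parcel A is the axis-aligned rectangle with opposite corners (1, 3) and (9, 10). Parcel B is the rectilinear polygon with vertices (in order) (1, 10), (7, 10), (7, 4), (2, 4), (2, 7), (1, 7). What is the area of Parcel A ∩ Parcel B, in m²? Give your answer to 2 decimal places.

33.00

The intersection is the polygon with vertices (7,10), (7,4), (2,4), (2,7), (1,7), (1,10).
By the shoelace formula its area is 33.00.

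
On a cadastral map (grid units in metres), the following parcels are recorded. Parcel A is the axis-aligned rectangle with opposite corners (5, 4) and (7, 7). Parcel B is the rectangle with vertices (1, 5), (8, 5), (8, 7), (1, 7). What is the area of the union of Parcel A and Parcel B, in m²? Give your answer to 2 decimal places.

By inclusion–exclusion:
Individual areas: |Parcel A| = 6, |Parcel B| = 14.
|Parcel A∩Parcel B|: x∈[5,7], y∈[5,7] → 2·2 = 4.
|Parcel A ∪ Parcel B| = 20 − 4 = 16.00.

16.00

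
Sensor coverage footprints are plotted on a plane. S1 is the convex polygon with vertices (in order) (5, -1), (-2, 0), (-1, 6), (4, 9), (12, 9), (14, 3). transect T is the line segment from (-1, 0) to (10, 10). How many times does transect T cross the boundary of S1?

1

The segment meets the boundary at (8.9,9).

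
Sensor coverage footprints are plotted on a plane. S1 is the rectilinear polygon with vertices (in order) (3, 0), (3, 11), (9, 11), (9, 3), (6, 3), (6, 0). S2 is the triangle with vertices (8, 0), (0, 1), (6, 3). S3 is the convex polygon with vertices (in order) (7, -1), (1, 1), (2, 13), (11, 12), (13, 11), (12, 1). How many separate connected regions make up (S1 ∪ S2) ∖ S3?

2

(S1 ∪ S2) ∖ S3 splits into 2 disjoint pieces (area 0.2714, area 0.1667).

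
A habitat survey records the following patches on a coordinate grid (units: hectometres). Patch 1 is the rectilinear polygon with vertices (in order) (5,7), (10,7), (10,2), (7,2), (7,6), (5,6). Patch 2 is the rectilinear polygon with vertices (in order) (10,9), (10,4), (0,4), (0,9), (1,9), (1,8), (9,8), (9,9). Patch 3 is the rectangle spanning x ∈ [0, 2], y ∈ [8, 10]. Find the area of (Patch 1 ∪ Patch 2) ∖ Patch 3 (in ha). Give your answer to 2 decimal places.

47.00

|Patch 1 ∪ Patch 2| = 48.
|(Patch 1 ∪ Patch 2) ∩ Patch 3| = 1.
|(Patch 1 ∪ Patch 2) ∖ Patch 3| = 48 − 1 = 47.00.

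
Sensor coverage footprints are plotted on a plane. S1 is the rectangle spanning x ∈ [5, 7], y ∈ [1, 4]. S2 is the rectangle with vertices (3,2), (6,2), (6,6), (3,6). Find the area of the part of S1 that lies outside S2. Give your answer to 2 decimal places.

4.00

|S1∩S2|: x∈[5,6], y∈[2,4] → 1·2 = 2.
|S1| = 6.
|S1 ∖ S2| = |S1| − |S1∩S2| = 6 − 2 = 4.00.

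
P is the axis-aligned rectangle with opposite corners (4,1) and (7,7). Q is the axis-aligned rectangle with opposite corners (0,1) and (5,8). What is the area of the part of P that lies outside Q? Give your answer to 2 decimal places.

|P∩Q|: x∈[4,5], y∈[1,7] → 1·6 = 6.
|P| = 18.
|P ∖ Q| = |P| − |P∩Q| = 18 − 6 = 12.00.

12.00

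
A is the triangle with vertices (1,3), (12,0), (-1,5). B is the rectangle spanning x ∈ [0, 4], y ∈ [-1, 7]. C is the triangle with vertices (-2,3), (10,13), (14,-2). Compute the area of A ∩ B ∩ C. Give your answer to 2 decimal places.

The intersection is the polygon with vertices (0,4), (0,4.615), (4,3.077), (4,2.182), (1,3).
By the shoelace formula its area is 4.11.

4.11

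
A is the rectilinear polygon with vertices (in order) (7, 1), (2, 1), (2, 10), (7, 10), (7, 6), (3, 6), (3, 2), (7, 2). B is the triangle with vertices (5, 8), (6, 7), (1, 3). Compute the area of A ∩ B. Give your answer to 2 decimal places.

3.15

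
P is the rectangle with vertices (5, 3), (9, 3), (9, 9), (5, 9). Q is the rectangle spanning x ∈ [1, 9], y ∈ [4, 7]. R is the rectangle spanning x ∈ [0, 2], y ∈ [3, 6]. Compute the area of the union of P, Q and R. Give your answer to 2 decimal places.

40.00

By inclusion–exclusion:
Individual areas: |P| = 24, |Q| = 24, |R| = 6.
|P∩Q|: x∈[5,9], y∈[4,7] → 4·3 = 12.
|P∩R| = 0 (no overlap).
|Q∩R|: x∈[1,2], y∈[4,6] → 1·2 = 2.
|P∩Q∩R| = 0.
|P ∪ Q ∪ R| = 54 − 14 + 0 = 40.00.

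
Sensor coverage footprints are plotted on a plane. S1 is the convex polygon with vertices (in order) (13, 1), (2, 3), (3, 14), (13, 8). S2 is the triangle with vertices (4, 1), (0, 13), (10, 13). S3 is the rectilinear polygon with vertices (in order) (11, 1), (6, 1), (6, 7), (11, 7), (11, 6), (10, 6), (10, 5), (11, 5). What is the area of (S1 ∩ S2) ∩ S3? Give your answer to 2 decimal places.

1.00

The region (S1 ∩ S2) ∩ S3 is the polygon with vertices (6,5), (6,7), (7,7).
By the shoelace formula its area is 1.00.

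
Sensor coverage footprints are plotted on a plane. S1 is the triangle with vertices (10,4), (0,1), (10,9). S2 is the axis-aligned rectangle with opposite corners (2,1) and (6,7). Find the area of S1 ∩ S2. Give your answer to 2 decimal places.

The intersection is the polygon with vertices (2,1.6), (2,2.6), (6,5.8), (6,2.8).
By the shoelace formula its area is 8.00.

8.00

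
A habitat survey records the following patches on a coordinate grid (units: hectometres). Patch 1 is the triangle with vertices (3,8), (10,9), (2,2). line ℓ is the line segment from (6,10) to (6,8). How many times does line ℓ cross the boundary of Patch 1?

1

The segment meets the boundary at (6,8.429).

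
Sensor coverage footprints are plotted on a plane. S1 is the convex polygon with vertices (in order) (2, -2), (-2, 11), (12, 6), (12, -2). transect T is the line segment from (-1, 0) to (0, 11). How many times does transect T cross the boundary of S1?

The segment meets the boundary at (-0.456,5.982), (-0.063,10.308).

2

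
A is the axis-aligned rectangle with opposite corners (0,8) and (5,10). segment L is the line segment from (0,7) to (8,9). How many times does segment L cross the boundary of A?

The segment meets the boundary at (5,8.25), (4,8).

2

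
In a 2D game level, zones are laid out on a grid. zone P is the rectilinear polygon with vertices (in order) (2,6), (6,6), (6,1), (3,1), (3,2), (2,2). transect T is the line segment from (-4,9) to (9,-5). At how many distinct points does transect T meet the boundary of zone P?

4

The segment meets the boundary at (3,1.462), (2.5,2), (3.429,1), (2,2.538).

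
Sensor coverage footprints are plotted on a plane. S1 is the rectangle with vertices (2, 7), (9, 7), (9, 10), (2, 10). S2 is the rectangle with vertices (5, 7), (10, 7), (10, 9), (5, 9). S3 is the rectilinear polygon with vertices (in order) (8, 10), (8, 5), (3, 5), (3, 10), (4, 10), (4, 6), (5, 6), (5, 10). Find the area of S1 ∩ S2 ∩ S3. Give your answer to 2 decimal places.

6.00

The intersection is the polygon with vertices (5,7), (5,9), (8,9), (8,7).
By the shoelace formula its area is 6.00.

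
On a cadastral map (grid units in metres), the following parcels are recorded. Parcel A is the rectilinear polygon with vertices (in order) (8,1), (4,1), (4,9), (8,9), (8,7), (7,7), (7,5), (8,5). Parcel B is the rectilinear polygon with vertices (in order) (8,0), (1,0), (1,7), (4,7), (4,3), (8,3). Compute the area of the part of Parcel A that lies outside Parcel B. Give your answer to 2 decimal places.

|Parcel A| = 30, |Parcel A∩Parcel B| = 8.
|Parcel A ∖ Parcel B| = |Parcel A| − |Parcel A∩Parcel B| = 30 − 8 = 22.00.

22.00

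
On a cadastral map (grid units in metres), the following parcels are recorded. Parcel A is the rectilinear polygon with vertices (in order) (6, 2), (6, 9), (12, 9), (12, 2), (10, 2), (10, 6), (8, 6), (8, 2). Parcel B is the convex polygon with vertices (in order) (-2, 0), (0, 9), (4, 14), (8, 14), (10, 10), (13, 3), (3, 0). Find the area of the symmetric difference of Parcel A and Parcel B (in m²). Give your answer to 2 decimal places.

112.86

|Parcel A| = 34, |Parcel B| = 139.5, |Parcel A∩Parcel B| = 30.319.
|Parcel A △ Parcel B| = |Parcel A| + |Parcel B| − 2·|Parcel A∩Parcel B| = 34 + 139.5 − 60.6381 = 112.86.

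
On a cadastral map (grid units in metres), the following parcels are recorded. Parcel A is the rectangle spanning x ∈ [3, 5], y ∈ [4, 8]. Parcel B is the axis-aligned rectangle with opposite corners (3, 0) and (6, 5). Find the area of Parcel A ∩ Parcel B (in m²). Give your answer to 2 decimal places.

2.00

|Parcel A∩Parcel B|: x∈[3,5], y∈[4,5] → 2·1 = 2.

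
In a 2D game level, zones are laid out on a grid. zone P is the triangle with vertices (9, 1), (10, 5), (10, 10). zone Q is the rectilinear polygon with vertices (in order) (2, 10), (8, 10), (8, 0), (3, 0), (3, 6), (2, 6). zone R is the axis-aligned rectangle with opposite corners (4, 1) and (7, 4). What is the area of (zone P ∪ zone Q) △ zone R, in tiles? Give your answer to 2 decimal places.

47.50

|zone P ∪ zone Q| = 56.5.
|(zone P ∪ zone Q) ∩ zone R| = 9.
|(zone P ∪ zone Q) △ zone R| = 56.5 + 9 − 18 = 47.50.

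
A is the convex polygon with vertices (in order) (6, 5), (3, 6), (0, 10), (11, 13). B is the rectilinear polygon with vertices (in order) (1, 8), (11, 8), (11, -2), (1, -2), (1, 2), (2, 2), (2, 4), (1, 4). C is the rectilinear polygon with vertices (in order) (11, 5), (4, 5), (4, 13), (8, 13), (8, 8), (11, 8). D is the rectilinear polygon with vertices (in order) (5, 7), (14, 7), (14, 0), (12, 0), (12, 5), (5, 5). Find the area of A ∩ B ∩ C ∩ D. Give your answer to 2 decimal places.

3.08

The intersection is the polygon with vertices (6,5), (5,5.333), (5,7), (7.25,7).
By the shoelace formula its area is 3.08.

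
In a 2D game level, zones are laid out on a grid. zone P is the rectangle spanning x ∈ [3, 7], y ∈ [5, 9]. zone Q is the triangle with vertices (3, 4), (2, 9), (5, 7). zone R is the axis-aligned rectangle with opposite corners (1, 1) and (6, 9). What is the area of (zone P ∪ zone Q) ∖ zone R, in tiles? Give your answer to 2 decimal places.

|zone P ∪ zone Q| = 18.5.
|(zone P ∪ zone Q) ∩ zone R| = 14.5.
|(zone P ∪ zone Q) ∖ zone R| = 18.5 − 14.5 = 4.00.

4.00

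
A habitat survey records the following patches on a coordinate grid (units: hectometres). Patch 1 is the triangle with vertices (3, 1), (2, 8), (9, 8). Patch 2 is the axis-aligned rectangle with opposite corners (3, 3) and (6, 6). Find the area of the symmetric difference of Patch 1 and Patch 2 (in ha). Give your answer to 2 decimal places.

|Patch 1| = 24.5, |Patch 2| = 9, |Patch 1∩Patch 2| = 8.0357.
|Patch 1 △ Patch 2| = |Patch 1| + |Patch 2| − 2·|Patch 1∩Patch 2| = 24.5 + 9 − 16.0714 = 17.43.

17.43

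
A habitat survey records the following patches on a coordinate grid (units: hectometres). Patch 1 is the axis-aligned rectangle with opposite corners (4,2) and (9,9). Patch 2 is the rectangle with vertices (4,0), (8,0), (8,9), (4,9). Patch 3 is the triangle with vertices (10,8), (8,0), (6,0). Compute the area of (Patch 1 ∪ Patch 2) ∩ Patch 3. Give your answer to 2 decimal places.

6.50

The region (Patch 1 ∪ Patch 2) ∩ Patch 3 is the polygon with vertices (9,4), (8.5,2), (8,2), (8,0), (6,0), (9,6).
By the shoelace formula its area is 6.50.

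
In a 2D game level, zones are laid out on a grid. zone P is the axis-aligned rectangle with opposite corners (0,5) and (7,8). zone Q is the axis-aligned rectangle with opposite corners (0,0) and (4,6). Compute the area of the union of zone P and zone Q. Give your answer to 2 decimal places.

By inclusion–exclusion:
Individual areas: |zone P| = 21, |zone Q| = 24.
|zone P∩zone Q|: x∈[0,4], y∈[5,6] → 4·1 = 4.
|zone P ∪ zone Q| = 45 − 4 = 41.00.

41.00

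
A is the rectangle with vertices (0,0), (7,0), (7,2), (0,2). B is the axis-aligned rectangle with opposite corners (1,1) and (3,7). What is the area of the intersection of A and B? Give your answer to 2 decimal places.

2.00

|A∩B|: x∈[1,3], y∈[1,2] → 2·1 = 2.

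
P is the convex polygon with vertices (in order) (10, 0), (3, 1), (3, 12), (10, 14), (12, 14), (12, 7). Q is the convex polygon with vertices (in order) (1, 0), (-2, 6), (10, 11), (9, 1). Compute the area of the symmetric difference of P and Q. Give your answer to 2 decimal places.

79.52

|P| = 108.5, |Q| = 83, |P∩Q| = 55.9917.
|P △ Q| = |P| + |Q| − 2·|P∩Q| = 108.5 + 83 − 111.9833 = 79.52.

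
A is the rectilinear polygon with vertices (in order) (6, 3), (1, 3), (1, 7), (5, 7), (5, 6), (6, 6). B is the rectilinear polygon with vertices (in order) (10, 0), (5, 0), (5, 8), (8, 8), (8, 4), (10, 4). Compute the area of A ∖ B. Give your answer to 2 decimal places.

16.00

|A| = 19, |A∩B| = 3.
|A ∖ B| = |A| − |A∩B| = 19 − 3 = 16.00.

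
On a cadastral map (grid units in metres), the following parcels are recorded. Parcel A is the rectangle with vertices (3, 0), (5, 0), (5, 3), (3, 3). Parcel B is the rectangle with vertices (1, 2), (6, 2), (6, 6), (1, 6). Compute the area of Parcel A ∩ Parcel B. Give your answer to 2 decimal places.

|Parcel A∩Parcel B|: x∈[3,5], y∈[2,3] → 2·1 = 2.

2.00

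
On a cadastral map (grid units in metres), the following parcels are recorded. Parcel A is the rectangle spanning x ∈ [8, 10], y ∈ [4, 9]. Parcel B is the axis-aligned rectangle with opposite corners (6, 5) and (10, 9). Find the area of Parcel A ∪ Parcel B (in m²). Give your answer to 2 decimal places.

By inclusion–exclusion:
Individual areas: |Parcel A| = 10, |Parcel B| = 16.
|Parcel A∩Parcel B|: x∈[8,10], y∈[5,9] → 2·4 = 8.
|Parcel A ∪ Parcel B| = 26 − 8 = 18.00.

18.00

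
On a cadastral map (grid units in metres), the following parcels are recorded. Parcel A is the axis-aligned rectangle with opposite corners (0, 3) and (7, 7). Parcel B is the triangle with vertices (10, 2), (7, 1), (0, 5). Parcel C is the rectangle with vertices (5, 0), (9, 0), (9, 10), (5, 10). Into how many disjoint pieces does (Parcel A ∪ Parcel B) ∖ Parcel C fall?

2

(Parcel A ∪ Parcel B) ∖ Parcel C splits into 2 disjoint pieces (area 20.6429, area 0.3167).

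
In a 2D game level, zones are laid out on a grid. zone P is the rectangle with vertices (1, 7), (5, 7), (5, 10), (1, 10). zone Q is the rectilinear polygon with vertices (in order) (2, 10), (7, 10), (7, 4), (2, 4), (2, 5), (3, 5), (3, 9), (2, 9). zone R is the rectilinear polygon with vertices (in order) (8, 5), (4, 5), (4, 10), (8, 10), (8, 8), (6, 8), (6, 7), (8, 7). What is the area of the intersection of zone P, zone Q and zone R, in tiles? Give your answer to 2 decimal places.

3.00

The intersection is the polygon with vertices (4,7), (4,10), (5,10), (5,7).
By the shoelace formula its area is 3.00.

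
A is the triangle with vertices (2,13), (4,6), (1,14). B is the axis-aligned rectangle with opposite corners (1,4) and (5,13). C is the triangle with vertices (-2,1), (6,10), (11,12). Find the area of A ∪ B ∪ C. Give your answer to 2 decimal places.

By inclusion–exclusion:
Individual areas: |A| = 2.5, |B| = 36, |C| = 14.5.
|A∩B| = 2.1875.
|A∩C| = 0.0726.
|B∩C| = 5.451.
|A∩B∩C| = 0.0726.
|A ∪ B ∪ C| = 53 − 7.7112 + 0.0726 = 45.36.

45.36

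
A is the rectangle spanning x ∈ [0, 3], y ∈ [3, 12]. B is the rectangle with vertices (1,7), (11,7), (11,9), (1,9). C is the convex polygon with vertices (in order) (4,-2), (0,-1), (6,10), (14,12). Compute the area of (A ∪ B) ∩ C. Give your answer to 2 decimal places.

|A ∪ B| = 43.
|(A ∪ B) ∩ C| = 12.57.

12.57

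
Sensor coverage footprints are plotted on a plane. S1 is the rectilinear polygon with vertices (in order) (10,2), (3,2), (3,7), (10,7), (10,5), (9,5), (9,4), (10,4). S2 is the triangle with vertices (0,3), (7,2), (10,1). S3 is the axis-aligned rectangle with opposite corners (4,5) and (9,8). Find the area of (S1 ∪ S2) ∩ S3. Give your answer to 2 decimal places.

The region (S1 ∪ S2) ∩ S3 is the polygon with vertices (9,7), (9,5), (4,5), (4,7).
By the shoelace formula its area is 10.00.

10.00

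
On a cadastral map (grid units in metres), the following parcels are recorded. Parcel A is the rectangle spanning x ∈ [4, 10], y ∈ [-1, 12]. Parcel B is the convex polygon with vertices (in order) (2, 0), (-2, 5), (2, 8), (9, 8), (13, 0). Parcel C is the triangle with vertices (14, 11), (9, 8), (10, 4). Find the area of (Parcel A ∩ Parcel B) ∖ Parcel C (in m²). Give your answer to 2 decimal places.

|Parcel A ∩ Parcel B| = 47.
|(Parcel A ∩ Parcel B) ∩ Parcel C| = 1.
|(Parcel A ∩ Parcel B) ∖ Parcel C| = 47 − 1 = 46.00.

46.00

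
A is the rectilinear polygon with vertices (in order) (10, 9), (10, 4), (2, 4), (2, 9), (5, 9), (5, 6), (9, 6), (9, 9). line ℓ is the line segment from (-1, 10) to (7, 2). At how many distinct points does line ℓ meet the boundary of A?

The segment meets the boundary at (5,4), (2,7).

2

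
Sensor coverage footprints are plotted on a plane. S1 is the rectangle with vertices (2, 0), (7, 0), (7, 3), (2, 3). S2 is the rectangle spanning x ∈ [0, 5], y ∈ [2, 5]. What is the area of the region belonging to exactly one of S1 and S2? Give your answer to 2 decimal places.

|S1∩S2|: x∈[2,5], y∈[2,3] → 3·1 = 3.
|S1 △ S2| = |S1| + |S2| − 2·|S1∩S2| = 15 + 15 − 6 = 24.00.

24.00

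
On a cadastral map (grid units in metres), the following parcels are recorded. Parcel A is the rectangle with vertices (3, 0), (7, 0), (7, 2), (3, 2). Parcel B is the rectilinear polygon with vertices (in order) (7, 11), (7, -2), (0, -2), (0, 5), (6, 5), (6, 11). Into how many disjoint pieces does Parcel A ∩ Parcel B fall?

Parcel A ∩ Parcel B is a single connected region.

1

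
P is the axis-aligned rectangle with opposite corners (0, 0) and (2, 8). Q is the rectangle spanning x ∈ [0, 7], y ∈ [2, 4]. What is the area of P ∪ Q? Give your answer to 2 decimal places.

By inclusion–exclusion:
Individual areas: |P| = 16, |Q| = 14.
|P∩Q|: x∈[0,2], y∈[2,4] → 2·2 = 4.
|P ∪ Q| = 30 − 4 = 26.00.

26.00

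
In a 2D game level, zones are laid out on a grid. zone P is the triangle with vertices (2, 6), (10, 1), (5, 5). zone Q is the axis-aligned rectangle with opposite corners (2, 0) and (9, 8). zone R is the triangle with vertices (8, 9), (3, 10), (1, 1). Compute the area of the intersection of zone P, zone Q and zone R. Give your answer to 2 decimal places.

0.83

The intersection is the polygon with vertices (4.613,5.129), (4.182,4.636), (2.098,5.939), (2.103,5.965).
By the shoelace formula its area is 0.83.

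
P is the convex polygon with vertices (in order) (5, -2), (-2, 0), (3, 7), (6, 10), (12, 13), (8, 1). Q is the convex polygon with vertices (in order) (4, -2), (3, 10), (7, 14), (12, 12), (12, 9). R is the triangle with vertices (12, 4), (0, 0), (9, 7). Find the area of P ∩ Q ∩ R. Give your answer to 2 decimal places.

The intersection is the polygon with vertices (3.6,2.8), (9,7), (9.75,6.25), (9.539,5.615), (7.2,2.4), (3.73,1.243).
By the shoelace formula its area is 14.22.

14.22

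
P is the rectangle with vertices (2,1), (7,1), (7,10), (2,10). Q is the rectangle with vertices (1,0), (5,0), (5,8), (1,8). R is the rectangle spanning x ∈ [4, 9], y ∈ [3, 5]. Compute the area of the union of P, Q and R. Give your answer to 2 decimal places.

By inclusion–exclusion:
Individual areas: |P| = 45, |Q| = 32, |R| = 10.
|P∩Q|: x∈[2,5], y∈[1,8] → 3·7 = 21.
|P∩R|: x∈[4,7], y∈[3,5] → 3·2 = 6.
|Q∩R|: x∈[4,5], y∈[3,5] → 1·2 = 2.
|P∩Q∩R| = 2.
|P ∪ Q ∪ R| = 87 − 29 + 2 = 60.00.

60.00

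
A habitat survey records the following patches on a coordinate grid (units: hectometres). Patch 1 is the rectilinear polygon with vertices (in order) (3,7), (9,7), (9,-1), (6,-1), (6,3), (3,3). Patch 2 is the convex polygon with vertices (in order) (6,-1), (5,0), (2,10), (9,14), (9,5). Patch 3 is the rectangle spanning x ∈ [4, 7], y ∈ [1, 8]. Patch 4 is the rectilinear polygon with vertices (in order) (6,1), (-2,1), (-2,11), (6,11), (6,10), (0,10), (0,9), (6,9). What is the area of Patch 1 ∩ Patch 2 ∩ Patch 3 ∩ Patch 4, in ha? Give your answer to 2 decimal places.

7.98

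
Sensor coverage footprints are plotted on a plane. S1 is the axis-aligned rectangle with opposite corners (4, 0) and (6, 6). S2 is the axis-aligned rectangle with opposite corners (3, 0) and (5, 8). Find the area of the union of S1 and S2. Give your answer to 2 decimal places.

By inclusion–exclusion:
Individual areas: |S1| = 12, |S2| = 16.
|S1∩S2|: x∈[4,5], y∈[0,6] → 1·6 = 6.
|S1 ∪ S2| = 28 − 6 = 22.00.

22.00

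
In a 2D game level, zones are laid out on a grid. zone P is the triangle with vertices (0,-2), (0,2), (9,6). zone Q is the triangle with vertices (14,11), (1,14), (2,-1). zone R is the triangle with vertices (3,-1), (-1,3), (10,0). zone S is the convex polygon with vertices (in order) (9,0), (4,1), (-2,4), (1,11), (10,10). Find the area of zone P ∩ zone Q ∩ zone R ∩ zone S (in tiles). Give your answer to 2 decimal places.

The intersection is the polygon with vertices (1.784,2.241), (4.07,1.617), (3.6,1.2), (1.793,2.103).
By the shoelace formula its area is 0.74.

0.74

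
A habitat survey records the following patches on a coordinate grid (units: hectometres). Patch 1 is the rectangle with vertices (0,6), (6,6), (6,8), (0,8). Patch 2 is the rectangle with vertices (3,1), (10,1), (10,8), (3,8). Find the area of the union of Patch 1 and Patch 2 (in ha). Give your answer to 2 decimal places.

55.00

By inclusion–exclusion:
Individual areas: |Patch 1| = 12, |Patch 2| = 49.
|Patch 1∩Patch 2|: x∈[3,6], y∈[6,8] → 3·2 = 6.
|Patch 1 ∪ Patch 2| = 61 − 6 = 55.00.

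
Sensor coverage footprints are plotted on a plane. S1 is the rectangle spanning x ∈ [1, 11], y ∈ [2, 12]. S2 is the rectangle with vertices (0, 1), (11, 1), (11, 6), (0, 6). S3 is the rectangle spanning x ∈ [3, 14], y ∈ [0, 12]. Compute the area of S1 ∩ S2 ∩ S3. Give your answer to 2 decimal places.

The intersection is the polygon with vertices (3,2), (3,6), (11,6), (11,2).
By the shoelace formula its area is 32.00.

32.00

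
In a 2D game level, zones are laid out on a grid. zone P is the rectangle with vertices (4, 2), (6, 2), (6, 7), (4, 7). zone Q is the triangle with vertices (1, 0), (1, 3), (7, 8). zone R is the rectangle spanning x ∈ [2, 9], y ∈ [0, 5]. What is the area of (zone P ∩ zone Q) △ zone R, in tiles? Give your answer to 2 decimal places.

|zone P ∩ zone Q| = 1.9833.
|(zone P ∩ zone Q) ∩ zone R| = 0.375.
|(zone P ∩ zone Q) △ zone R| = 1.9833 + 35 − 0.75 = 36.23.

36.23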